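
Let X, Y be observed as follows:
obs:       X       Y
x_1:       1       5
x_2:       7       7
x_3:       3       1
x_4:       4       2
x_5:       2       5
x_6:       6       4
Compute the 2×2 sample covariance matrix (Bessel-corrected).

Step 1 — column means:
  mean(X) = (1 + 7 + 3 + 4 + 2 + 6) / 6 = 23/6 = 3.8333
  mean(Y) = (5 + 7 + 1 + 2 + 5 + 4) / 6 = 24/6 = 4

Step 2 — sample covariance S[i,j] = (1/(n-1)) · Σ_k (x_{k,i} - mean_i) · (x_{k,j} - mean_j), with n-1 = 5.
  S[X,X] = ((-2.8333)·(-2.8333) + (3.1667)·(3.1667) + (-0.8333)·(-0.8333) + (0.1667)·(0.1667) + (-1.8333)·(-1.8333) + (2.1667)·(2.1667)) / 5 = 26.8333/5 = 5.3667
  S[X,Y] = ((-2.8333)·(1) + (3.1667)·(3) + (-0.8333)·(-3) + (0.1667)·(-2) + (-1.8333)·(1) + (2.1667)·(0)) / 5 = 7/5 = 1.4
  S[Y,Y] = ((1)·(1) + (3)·(3) + (-3)·(-3) + (-2)·(-2) + (1)·(1) + (0)·(0)) / 5 = 24/5 = 4.8

S is symmetric (S[j,i] = S[i,j]). Assembling:

S = [[5.3667, 1.4],
 [1.4, 4.8]]


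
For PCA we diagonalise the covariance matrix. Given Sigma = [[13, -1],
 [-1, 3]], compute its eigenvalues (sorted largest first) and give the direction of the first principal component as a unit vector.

Step 1 — characteristic polynomial of 2×2 Sigma:
  det(Sigma - λI) = λ² - trace · λ + det = 0.
  trace = 13 + 3 = 16, det = 13·3 - (-1)² = 38.
Step 2 — discriminant:
  Δ = trace² - 4·det = 256 - 152 = 104.
Step 3 — eigenvalues:
  λ = (trace ± √Δ)/2 = (16 ± 10.198)/2,
  λ_1 = 13.099,  λ_2 = 2.901.

Step 4 — unit eigenvector for λ_1: solve (Sigma - λ_1 I)v = 0. First row:
  (13 - 13.099)·v_x + (-1)·v_y = 0, i.e. (-0.099)·v_x + (-1)·v_y = 0,
  so v ∝ (b, λ_1 - a) = (-1, 0.099); multiply by -1 so the first entry is positive: u = (1, -0.099).
  ||u|| = √((1)² + (-0.099)²) = √(1.0098) ≈ 1.0049,
  v_1 = u/||u|| ≈ (0.9951, -0.0985) (||v_1|| = 1).

λ_1 = 13.099,  λ_2 = 2.901;  v_1 ≈ (0.9951, -0.0985)


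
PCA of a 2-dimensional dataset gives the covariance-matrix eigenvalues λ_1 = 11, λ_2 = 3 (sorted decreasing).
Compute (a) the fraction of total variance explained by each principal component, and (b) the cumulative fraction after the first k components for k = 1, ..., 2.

Step 1 — total variance = trace(Sigma) = Σ λ_i = 11 + 3 = 14.

Step 2 — fraction explained by component i = λ_i / Σ λ:
  PC1: 11/14 = 0.7857
  PC2: 3/14 = 0.2143

Step 3 — cumulative fraction after k components = (λ_1 + ... + λ_k) / Σ λ:
  k = 1: 11/14 = 0.7857
  k = 2: (11 + 3)/14 = 14/14 = 1

Summary (fraction, with percent):

explained: PC1 0.7857 (78.57%), PC2 0.2143 (21.43%);  cumulative: 0.7857, 1


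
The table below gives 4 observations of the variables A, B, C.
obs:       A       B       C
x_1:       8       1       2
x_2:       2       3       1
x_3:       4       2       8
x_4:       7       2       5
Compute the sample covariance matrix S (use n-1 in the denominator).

Step 1 — column means:
  mean(A) = (8 + 2 + 4 + 7) / 4 = 21/4 = 5.25
  mean(B) = (1 + 3 + 2 + 2) / 4 = 8/4 = 2
  mean(C) = (2 + 1 + 8 + 5) / 4 = 16/4 = 4

Step 2 — sample covariance S[i,j] = (1/(n-1)) · Σ_k (x_{k,i} - mean_i) · (x_{k,j} - mean_j), with n-1 = 3.
  S[A,A] = ((2.75)·(2.75) + (-3.25)·(-3.25) + (-1.25)·(-1.25) + (1.75)·(1.75)) / 3 = 22.75/3 = 7.5833
  S[A,B] = ((2.75)·(-1) + (-3.25)·(1) + (-1.25)·(0) + (1.75)·(0)) / 3 = -6/3 = -2
  S[A,C] = ((2.75)·(-2) + (-3.25)·(-3) + (-1.25)·(4) + (1.75)·(1)) / 3 = 1/3 = 0.3333
  S[B,B] = ((-1)·(-1) + (1)·(1) + (0)·(0) + (0)·(0)) / 3 = 2/3 = 0.6667
  S[B,C] = ((-1)·(-2) + (1)·(-3) + (0)·(4) + (0)·(1)) / 3 = -1/3 = -0.3333
  S[C,C] = ((-2)·(-2) + (-3)·(-3) + (4)·(4) + (1)·(1)) / 3 = 30/3 = 10

S is symmetric (S[j,i] = S[i,j]). Assembling:

S = [[7.5833, -2, 0.3333],
 [-2, 0.6667, -0.3333],
 [0.3333, -0.3333, 10]]


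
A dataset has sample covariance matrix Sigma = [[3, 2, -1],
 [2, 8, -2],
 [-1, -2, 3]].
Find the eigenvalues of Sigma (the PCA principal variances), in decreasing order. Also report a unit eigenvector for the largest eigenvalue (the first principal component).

Step 1 — characteristic polynomial p(λ) = det(λI - Sigma) = λ³ - tr·λ² + c_1·λ - det, where tr = trace, c_1 = sum of the principal 2×2 minors, det = det(Sigma):
  tr = 3 + 8 + 3 = 14,
  c_1 = (3·8 - (2)²) + (3·3 - (-1)²) + (8·3 - (-2)²) = 20 + 8 + 20 = 48,
  det = 3·(8·3 - (-2)²) - (2)·((2)·3 - (-2)·(-1)) + (-1)·((2)·(-2) - 8·(-1)) = 3·(20) - (2)·(4) + (-1)·(4) = 48.
  So p(λ) = λ³ - 14λ² + 48λ - 48.
Step 2 — look for an integer root (rational root theorem: any rational root is an integer divisor of 48). Testing λ = 2:
  p(2) = 8 - 56 + 96 - 48 = 0  ✓
  Dividing out (λ - 2): p(λ) = (λ - 2)(λ² - 12λ + 24).
Step 3 — remaining eigenvalues from the quadratic λ² - 12λ + 24 = 0:
  Δ = 12² - 4·24 = 144 - 96 = 48,  λ = (12 ± √48)/2 = (12 ± 6.9282)/2 ≈ 9.4641 or 2.5359.
  Sorted: λ_1 = 9.4641,  λ_2 = 2.5359,  λ_3 = 2  (check: sum = 14 = tr ✓).

Step 4 — unit eigenvector for λ_1 ≈ 9.4641: v spans the null space of (Sigma - λ_1 I), whose rows are
  r_1 = (-6.4641, 2, -1),  r_2 = (2, -1.4641, -2),  r_3 = (-1, -2, -6.4641).
  v is orthogonal to every row, so take v ∝ r_1 × r_2 = ((2)·(-2) - (-1)·(-1.4641), (-1)·(2) - (-6.4641)·(-2), (-6.4641)·(-1.4641) - (2)·(2)) ≈ (-5.4641, -14.9282, 5.4641).
  Rescale (multiply by -1 so the first nonzero entry is positive): u = (5.4641, 14.9282, -5.4641).
  ||u|| = √((5.4641)² + (14.9282)² + (-5.4641)²) = √(282.5641) ≈ 16.8096,  v_1 = u/||u|| ≈ (0.3251, 0.8881, -0.3251) (||v_1|| = 1).

λ_1 = 9.4641,  λ_2 = 2.5359,  λ_3 = 2;  v_1 ≈ (0.3251, 0.8881, -0.3251)


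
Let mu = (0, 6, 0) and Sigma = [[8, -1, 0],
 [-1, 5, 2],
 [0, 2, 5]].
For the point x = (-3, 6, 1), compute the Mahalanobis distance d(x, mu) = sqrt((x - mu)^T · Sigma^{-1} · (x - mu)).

Step 1 — centre the observation: (x - mu) = (-3, 0, 1).

Step 2 — invert Sigma (cofactor / det for 3×3, or solve directly):
  Sigma^{-1} = [[0.1288, 0.0307, -0.0123],
 [0.0307, 0.2454, -0.0982],
 [-0.0123, -0.0982, 0.2393]].

Step 3 — form the quadratic (x - mu)^T · Sigma^{-1} · (x - mu):
  Sigma^{-1} · (x - mu) = (-0.3988, -0.1902, 0.2761).
  (x - mu)^T · [Sigma^{-1} · (x - mu)] = (-3)·(-0.3988) + (0)·(-0.1902) + (1)·(0.2761) = 1.4724.

Step 4 — take square root: d = √(1.4724) ≈ 1.2134.

d(x, mu) = √(1.4724) ≈ 1.2134


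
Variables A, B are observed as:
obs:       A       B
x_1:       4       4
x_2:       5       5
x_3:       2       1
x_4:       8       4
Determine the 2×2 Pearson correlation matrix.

Step 1 — column means:
  mean(A) = (4 + 5 + 2 + 8) / 4 = 19/4 = 4.75
  mean(B) = (4 + 5 + 1 + 4) / 4 = 14/4 = 3.5

Step 2 — sample variances and covariances s[i,j] = (1/(n-1)) · Σ_k (x_{k,i} - mean_i) · (x_{k,j} - mean_j), with n-1 = 3:
  s[A,A] = ((-0.75)·(-0.75) + (0.25)·(0.25) + (-2.75)·(-2.75) + (3.25)·(3.25)) / 3 = 18.75/3 = 6.25
  s[A,B] = ((-0.75)·(0.5) + (0.25)·(1.5) + (-2.75)·(-2.5) + (3.25)·(0.5)) / 3 = 8.5/3 = 2.8333
  s[B,B] = ((0.5)·(0.5) + (1.5)·(1.5) + (-2.5)·(-2.5) + (0.5)·(0.5)) / 3 = 9/3 = 3
  Sample standard deviations s_i = √(s[i,i]):
  s(A) = √(6.25) = 2.5
  s(B) = √(3) = 1.7321

Step 3 — r_{ij} = s_{ij} / (s_i · s_j):
  r[A,A] = 1 (diagonal).
  r[A,B] = 2.8333 / (2.5 · 1.7321) = 2.8333 / 4.3301 = 0.6543
  r[B,B] = 1 (diagonal).

R is symmetric with unit diagonal. Assembling:

R = [[1, 0.6543],
 [0.6543, 1]]


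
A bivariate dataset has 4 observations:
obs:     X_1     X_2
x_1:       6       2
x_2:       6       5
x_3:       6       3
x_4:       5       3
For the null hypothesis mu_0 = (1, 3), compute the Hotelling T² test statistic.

Step 1 — sample mean vector:
  mean(X_1) = (6 + 6 + 6 + 5) / 4 = 23/4 = 5.75
  mean(X_2) = (2 + 5 + 3 + 3) / 4 = 13/4 = 3.25
  x̄ = (5.75, 3.25),  deviation x̄ - mu_0 = (5.75, 3.25) - (1, 3) = (4.75, 0.25).

Step 2 — sample covariance matrix, S[i,j] = (1/(n-1)) · Σ_k (x_{k,i} - mean_i) · (x_{k,j} - mean_j), divisor n-1 = 3:
  S[X_1,X_1] = ((0.25)·(0.25) + (0.25)·(0.25) + (0.25)·(0.25) + (-0.75)·(-0.75)) / 3 = 0.75/3 = 0.25
  S[X_1,X_2] = ((0.25)·(-1.25) + (0.25)·(1.75) + (0.25)·(-0.25) + (-0.75)·(-0.25)) / 3 = 0.25/3 = 0.0833
  S[X_2,X_2] = ((-1.25)·(-1.25) + (1.75)·(1.75) + (-0.25)·(-0.25) + (-0.25)·(-0.25)) / 3 = 4.75/3 = 1.5833
  S = [[0.25, 0.0833],
 [0.0833, 1.5833]].

Step 3 — invert S. det(S) = 0.25·1.5833 - (0.0833)² = 0.3889.
  S^{-1} = (1/det) · [[d, -b], [-b, a]] = [[4.0714, -0.2143],
 [-0.2143, 0.6429]].

Step 4 — quadratic form (x̄ - mu_0)^T · S^{-1} · (x̄ - mu_0):
  S^{-1} · (x̄ - mu_0) = (19.2857, -0.8571),
  (x̄ - mu_0)^T · [...] = (4.75)·(19.2857) + (0.25)·(-0.8571) = 91.3929.

Step 5 — scale by n: T² = 4 · 91.3929 = 365.5714.

T² ≈ 365.5714


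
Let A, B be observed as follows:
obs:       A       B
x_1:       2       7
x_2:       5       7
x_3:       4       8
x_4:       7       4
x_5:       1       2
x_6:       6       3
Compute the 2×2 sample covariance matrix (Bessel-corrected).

Step 1 — column means:
  mean(A) = (2 + 5 + 4 + 7 + 1 + 6) / 6 = 25/6 = 4.1667
  mean(B) = (7 + 7 + 8 + 4 + 2 + 3) / 6 = 31/6 = 5.1667

Step 2 — sample covariance S[i,j] = (1/(n-1)) · Σ_k (x_{k,i} - mean_i) · (x_{k,j} - mean_j), with n-1 = 5.
  S[A,A] = ((-2.1667)·(-2.1667) + (0.8333)·(0.8333) + (-0.1667)·(-0.1667) + (2.8333)·(2.8333) + (-3.1667)·(-3.1667) + (1.8333)·(1.8333)) / 5 = 26.8333/5 = 5.3667
  S[A,B] = ((-2.1667)·(1.8333) + (0.8333)·(1.8333) + (-0.1667)·(2.8333) + (2.8333)·(-1.1667) + (-3.1667)·(-3.1667) + (1.8333)·(-2.1667)) / 5 = -0.1667/5 = -0.0333
  S[B,B] = ((1.8333)·(1.8333) + (1.8333)·(1.8333) + (2.8333)·(2.8333) + (-1.1667)·(-1.1667) + (-3.1667)·(-3.1667) + (-2.1667)·(-2.1667)) / 5 = 30.8333/5 = 6.1667

S is symmetric (S[j,i] = S[i,j]). Assembling:

S = [[5.3667, -0.0333],
 [-0.0333, 6.1667]]


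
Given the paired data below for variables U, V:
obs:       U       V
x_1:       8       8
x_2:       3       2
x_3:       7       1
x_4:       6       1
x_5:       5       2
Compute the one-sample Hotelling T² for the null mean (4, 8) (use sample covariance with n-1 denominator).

Step 1 — sample mean vector:
  mean(U) = (8 + 3 + 7 + 6 + 5) / 5 = 29/5 = 5.8
  mean(V) = (8 + 2 + 1 + 1 + 2) / 5 = 14/5 = 2.8
  x̄ = (5.8, 2.8),  deviation x̄ - mu_0 = (5.8, 2.8) - (4, 8) = (1.8, -5.2).

Step 2 — sample covariance matrix, S[i,j] = (1/(n-1)) · Σ_k (x_{k,i} - mean_i) · (x_{k,j} - mean_j), divisor n-1 = 4:
  S[U,U] = ((2.2)·(2.2) + (-2.8)·(-2.8) + (1.2)·(1.2) + (0.2)·(0.2) + (-0.8)·(-0.8)) / 4 = 14.8/4 = 3.7
  S[U,V] = ((2.2)·(5.2) + (-2.8)·(-0.8) + (1.2)·(-1.8) + (0.2)·(-1.8) + (-0.8)·(-0.8)) / 4 = 11.8/4 = 2.95
  S[V,V] = ((5.2)·(5.2) + (-0.8)·(-0.8) + (-1.8)·(-1.8) + (-1.8)·(-1.8) + (-0.8)·(-0.8)) / 4 = 34.8/4 = 8.7
  S = [[3.7, 2.95],
 [2.95, 8.7]].

Step 3 — invert S. det(S) = 3.7·8.7 - (2.95)² = 23.4875.
  S^{-1} = (1/det) · [[d, -b], [-b, a]] = [[0.3704, -0.1256],
 [-0.1256, 0.1575]].

Step 4 — quadratic form (x̄ - mu_0)^T · S^{-1} · (x̄ - mu_0):
  S^{-1} · (x̄ - mu_0) = (1.3199, -1.0452),
  (x̄ - mu_0)^T · [...] = (1.8)·(1.3199) + (-5.2)·(-1.0452) = 7.811.

Step 5 — scale by n: T² = 5 · 7.811 = 39.0548.

T² ≈ 39.0548


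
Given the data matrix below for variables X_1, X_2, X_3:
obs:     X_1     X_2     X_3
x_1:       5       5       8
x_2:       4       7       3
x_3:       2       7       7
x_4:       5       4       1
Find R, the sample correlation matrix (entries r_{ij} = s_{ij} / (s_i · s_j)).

Step 1 — column means:
  mean(X_1) = (5 + 4 + 2 + 5) / 4 = 16/4 = 4
  mean(X_2) = (5 + 7 + 7 + 4) / 4 = 23/4 = 5.75
  mean(X_3) = (8 + 3 + 7 + 1) / 4 = 19/4 = 4.75

Step 2 — sample variances and covariances s[i,j] = (1/(n-1)) · Σ_k (x_{k,i} - mean_i) · (x_{k,j} - mean_j), with n-1 = 3:
  s[X_1,X_1] = ((1)·(1) + (0)·(0) + (-2)·(-2) + (1)·(1)) / 3 = 6/3 = 2
  s[X_1,X_2] = ((1)·(-0.75) + (0)·(1.25) + (-2)·(1.25) + (1)·(-1.75)) / 3 = -5/3 = -1.6667
  s[X_1,X_3] = ((1)·(3.25) + (0)·(-1.75) + (-2)·(2.25) + (1)·(-3.75)) / 3 = -5/3 = -1.6667
  s[X_2,X_2] = ((-0.75)·(-0.75) + (1.25)·(1.25) + (1.25)·(1.25) + (-1.75)·(-1.75)) / 3 = 6.75/3 = 2.25
  s[X_2,X_3] = ((-0.75)·(3.25) + (1.25)·(-1.75) + (1.25)·(2.25) + (-1.75)·(-3.75)) / 3 = 4.75/3 = 1.5833
  s[X_3,X_3] = ((3.25)·(3.25) + (-1.75)·(-1.75) + (2.25)·(2.25) + (-3.75)·(-3.75)) / 3 = 32.75/3 = 10.9167
  Sample standard deviations s_i = √(s[i,i]):
  s(X_1) = √(2) = 1.4142
  s(X_2) = √(2.25) = 1.5
  s(X_3) = √(10.9167) = 3.304

Step 3 — r_{ij} = s_{ij} / (s_i · s_j):
  r[X_1,X_1] = 1 (diagonal).
  r[X_1,X_2] = -1.6667 / (1.4142 · 1.5) = -1.6667 / 2.1213 = -0.7857
  r[X_1,X_3] = -1.6667 / (1.4142 · 3.304) = -1.6667 / 4.6726 = -0.3567
  r[X_2,X_2] = 1 (diagonal).
  r[X_2,X_3] = 1.5833 / (1.5 · 3.304) = 1.5833 / 4.9561 = 0.3195
  r[X_3,X_3] = 1 (diagonal).

R is symmetric with unit diagonal. Assembling:

R = [[1, -0.7857, -0.3567],
 [-0.7857, 1, 0.3195],
 [-0.3567, 0.3195, 1]]


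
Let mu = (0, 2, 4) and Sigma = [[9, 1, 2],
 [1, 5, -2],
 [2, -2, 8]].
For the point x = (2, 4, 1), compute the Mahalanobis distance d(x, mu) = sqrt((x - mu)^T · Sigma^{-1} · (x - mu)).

Step 1 — centre the observation: (x - mu) = (2, 2, -3).

Step 2 — invert Sigma (cofactor / det for 3×3, or solve directly):
  Sigma^{-1} = [[0.125, -0.0417, -0.0417],
 [-0.0417, 0.2361, 0.0694],
 [-0.0417, 0.0694, 0.1528]].

Step 3 — form the quadratic (x - mu)^T · Sigma^{-1} · (x - mu):
  Sigma^{-1} · (x - mu) = (0.2917, 0.1806, -0.4028).
  (x - mu)^T · [Sigma^{-1} · (x - mu)] = (2)·(0.2917) + (2)·(0.1806) + (-3)·(-0.4028) = 2.1528.

Step 4 — take square root: d = √(2.1528) ≈ 1.4672.

d(x, mu) = √(2.1528) ≈ 1.4672


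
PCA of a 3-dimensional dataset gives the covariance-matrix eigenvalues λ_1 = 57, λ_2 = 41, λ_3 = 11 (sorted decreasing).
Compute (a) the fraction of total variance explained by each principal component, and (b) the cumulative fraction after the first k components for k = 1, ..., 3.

Step 1 — total variance = trace(Sigma) = Σ λ_i = 57 + 41 + 11 = 109.

Step 2 — fraction explained by component i = λ_i / Σ λ:
  PC1: 57/109 = 0.5229
  PC2: 41/109 = 0.3761
  PC3: 11/109 = 0.1009

Step 3 — cumulative fraction after k components = (λ_1 + ... + λ_k) / Σ λ:
  k = 1: 57/109 = 0.5229
  k = 2: (57 + 41)/109 = 98/109 = 0.8991
  k = 3: (57 + 41 + 11)/109 = 109/109 = 1

Summary (fraction, with percent):

explained: PC1 0.5229 (52.29%), PC2 0.3761 (37.61%), PC3 0.1009 (10.09%);  cumulative: 0.5229, 0.8991, 1


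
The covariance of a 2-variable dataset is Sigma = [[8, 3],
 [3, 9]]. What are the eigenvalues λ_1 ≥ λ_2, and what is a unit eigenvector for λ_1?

Step 1 — characteristic polynomial of 2×2 Sigma:
  det(Sigma - λI) = λ² - trace · λ + det = 0.
  trace = 8 + 9 = 17, det = 8·9 - (3)² = 63.
Step 2 — discriminant:
  Δ = trace² - 4·det = 289 - 252 = 37.
Step 3 — eigenvalues:
  λ = (trace ± √Δ)/2 = (17 ± 6.0828)/2,
  λ_1 = 11.5414,  λ_2 = 5.4586.

Step 4 — unit eigenvector for λ_1: solve (Sigma - λ_1 I)v = 0. First row:
  (8 - 11.5414)·v_x + (3)·v_y = 0, i.e. (-3.5414)·v_x + (3)·v_y = 0,
  so v ∝ (b, λ_1 - a) = (3, 3.5414) = u.
  ||u|| = √((3)² + (3.5414)²) = √(21.5414) ≈ 4.6413,
  v_1 = u/||u|| ≈ (0.6464, 0.763) (||v_1|| = 1).

λ_1 = 11.5414,  λ_2 = 5.4586;  v_1 ≈ (0.6464, 0.763)


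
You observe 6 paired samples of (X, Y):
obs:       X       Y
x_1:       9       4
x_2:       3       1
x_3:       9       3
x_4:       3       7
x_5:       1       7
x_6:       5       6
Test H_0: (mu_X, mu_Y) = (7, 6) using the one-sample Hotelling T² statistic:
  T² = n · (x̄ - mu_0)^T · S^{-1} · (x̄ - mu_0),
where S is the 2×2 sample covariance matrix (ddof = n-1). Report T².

Step 1 — sample mean vector:
  mean(X) = (9 + 3 + 9 + 3 + 1 + 5) / 6 = 30/6 = 5
  mean(Y) = (4 + 1 + 3 + 7 + 7 + 6) / 6 = 28/6 = 4.6667
  x̄ = (5, 4.6667),  deviation x̄ - mu_0 = (5, 4.6667) - (7, 6) = (-2, -1.3333).

Step 2 — sample covariance matrix, S[i,j] = (1/(n-1)) · Σ_k (x_{k,i} - mean_i) · (x_{k,j} - mean_j), divisor n-1 = 5:
  S[X,X] = ((4)·(4) + (-2)·(-2) + (4)·(4) + (-2)·(-2) + (-4)·(-4) + (0)·(0)) / 5 = 56/5 = 11.2
  S[X,Y] = ((4)·(-0.6667) + (-2)·(-3.6667) + (4)·(-1.6667) + (-2)·(2.3333) + (-4)·(2.3333) + (0)·(1.3333)) / 5 = -16/5 = -3.2
  S[Y,Y] = ((-0.6667)·(-0.6667) + (-3.6667)·(-3.6667) + (-1.6667)·(-1.6667) + (2.3333)·(2.3333) + (2.3333)·(2.3333) + (1.3333)·(1.3333)) / 5 = 29.3333/5 = 5.8667
  S = [[11.2, -3.2],
 [-3.2, 5.8667]].

Step 3 — invert S. det(S) = 11.2·5.8667 - (-3.2)² = 55.4667.
  S^{-1} = (1/det) · [[d, -b], [-b, a]] = [[0.1058, 0.0577],
 [0.0577, 0.2019]].

Step 4 — quadratic form (x̄ - mu_0)^T · S^{-1} · (x̄ - mu_0):
  S^{-1} · (x̄ - mu_0) = (-0.2885, -0.3846),
  (x̄ - mu_0)^T · [...] = (-2)·(-0.2885) + (-1.3333)·(-0.3846) = 1.0897.

Step 5 — scale by n: T² = 6 · 1.0897 = 6.5385.

T² ≈ 6.5385


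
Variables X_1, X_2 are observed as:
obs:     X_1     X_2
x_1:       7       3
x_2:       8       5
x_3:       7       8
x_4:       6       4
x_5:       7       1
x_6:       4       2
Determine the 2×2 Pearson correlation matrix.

Step 1 — column means:
  mean(X_1) = (7 + 8 + 7 + 6 + 7 + 4) / 6 = 39/6 = 6.5
  mean(X_2) = (3 + 5 + 8 + 4 + 1 + 2) / 6 = 23/6 = 3.8333

Step 2 — sample variances and covariances s[i,j] = (1/(n-1)) · Σ_k (x_{k,i} - mean_i) · (x_{k,j} - mean_j), with n-1 = 5:
  s[X_1,X_1] = ((0.5)·(0.5) + (1.5)·(1.5) + (0.5)·(0.5) + (-0.5)·(-0.5) + (0.5)·(0.5) + (-2.5)·(-2.5)) / 5 = 9.5/5 = 1.9
  s[X_1,X_2] = ((0.5)·(-0.8333) + (1.5)·(1.1667) + (0.5)·(4.1667) + (-0.5)·(0.1667) + (0.5)·(-2.8333) + (-2.5)·(-1.8333)) / 5 = 6.5/5 = 1.3
  s[X_2,X_2] = ((-0.8333)·(-0.8333) + (1.1667)·(1.1667) + (4.1667)·(4.1667) + (0.1667)·(0.1667) + (-2.8333)·(-2.8333) + (-1.8333)·(-1.8333)) / 5 = 30.8333/5 = 6.1667
  Sample standard deviations s_i = √(s[i,i]):
  s(X_1) = √(1.9) = 1.3784
  s(X_2) = √(6.1667) = 2.4833

Step 3 — r_{ij} = s_{ij} / (s_i · s_j):
  r[X_1,X_1] = 1 (diagonal).
  r[X_1,X_2] = 1.3 / (1.3784 · 2.4833) = 1.3 / 3.423 = 0.3798
  r[X_2,X_2] = 1 (diagonal).

R is symmetric with unit diagonal. Assembling:

R = [[1, 0.3798],
 [0.3798, 1]]


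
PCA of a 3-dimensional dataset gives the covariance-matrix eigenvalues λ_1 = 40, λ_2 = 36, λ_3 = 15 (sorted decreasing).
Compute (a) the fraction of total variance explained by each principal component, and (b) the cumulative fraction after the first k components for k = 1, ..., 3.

Step 1 — total variance = trace(Sigma) = Σ λ_i = 40 + 36 + 15 = 91.

Step 2 — fraction explained by component i = λ_i / Σ λ:
  PC1: 40/91 = 0.4396
  PC2: 36/91 = 0.3956
  PC3: 15/91 = 0.1648

Step 3 — cumulative fraction after k components = (λ_1 + ... + λ_k) / Σ λ:
  k = 1: 40/91 = 0.4396
  k = 2: (40 + 36)/91 = 76/91 = 0.8352
  k = 3: (40 + 36 + 15)/91 = 91/91 = 1

Summary (fraction, with percent):

explained: PC1 0.4396 (43.96%), PC2 0.3956 (39.56%), PC3 0.1648 (16.48%);  cumulative: 0.4396, 0.8352, 1


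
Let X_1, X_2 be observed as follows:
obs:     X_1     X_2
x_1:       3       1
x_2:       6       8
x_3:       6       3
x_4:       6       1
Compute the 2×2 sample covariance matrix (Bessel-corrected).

Step 1 — column means:
  mean(X_1) = (3 + 6 + 6 + 6) / 4 = 21/4 = 5.25
  mean(X_2) = (1 + 8 + 3 + 1) / 4 = 13/4 = 3.25

Step 2 — sample covariance S[i,j] = (1/(n-1)) · Σ_k (x_{k,i} - mean_i) · (x_{k,j} - mean_j), with n-1 = 3.
  S[X_1,X_1] = ((-2.25)·(-2.25) + (0.75)·(0.75) + (0.75)·(0.75) + (0.75)·(0.75)) / 3 = 6.75/3 = 2.25
  S[X_1,X_2] = ((-2.25)·(-2.25) + (0.75)·(4.75) + (0.75)·(-0.25) + (0.75)·(-2.25)) / 3 = 6.75/3 = 2.25
  S[X_2,X_2] = ((-2.25)·(-2.25) + (4.75)·(4.75) + (-0.25)·(-0.25) + (-2.25)·(-2.25)) / 3 = 32.75/3 = 10.9167

S is symmetric (S[j,i] = S[i,j]). Assembling:

S = [[2.25, 2.25],
 [2.25, 10.9167]]


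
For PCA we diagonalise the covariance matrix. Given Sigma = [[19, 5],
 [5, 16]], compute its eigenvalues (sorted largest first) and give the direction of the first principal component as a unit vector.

Step 1 — characteristic polynomial of 2×2 Sigma:
  det(Sigma - λI) = λ² - trace · λ + det = 0.
  trace = 19 + 16 = 35, det = 19·16 - (5)² = 279.
Step 2 — discriminant:
  Δ = trace² - 4·det = 1225 - 1116 = 109.
Step 3 — eigenvalues:
  λ = (trace ± √Δ)/2 = (35 ± 10.4403)/2,
  λ_1 = 22.7202,  λ_2 = 12.2798.

Step 4 — unit eigenvector for λ_1: solve (Sigma - λ_1 I)v = 0. First row:
  (19 - 22.7202)·v_x + (5)·v_y = 0, i.e. (-3.7202)·v_x + (5)·v_y = 0,
  so v ∝ (b, λ_1 - a) = (5, 3.7202) = u.
  ||u|| = √((5)² + (3.7202)²) = √(38.8395) ≈ 6.2321,
  v_1 = u/||u|| ≈ (0.8023, 0.5969) (||v_1|| = 1).

λ_1 = 22.7202,  λ_2 = 12.2798;  v_1 ≈ (0.8023, 0.5969)


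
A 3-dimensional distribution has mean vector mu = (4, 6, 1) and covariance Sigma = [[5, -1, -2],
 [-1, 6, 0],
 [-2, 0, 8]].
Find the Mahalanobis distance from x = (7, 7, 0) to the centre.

Step 1 — centre the observation: (x - mu) = (3, 1, -1).

Step 2 — invert Sigma (cofactor / det for 3×3, or solve directly):
  Sigma^{-1} = [[0.2308, 0.0385, 0.0577],
 [0.0385, 0.1731, 0.0096],
 [0.0577, 0.0096, 0.1394]].

Step 3 — form the quadratic (x - mu)^T · Sigma^{-1} · (x - mu):
  Sigma^{-1} · (x - mu) = (0.6731, 0.2788, 0.0433).
  (x - mu)^T · [Sigma^{-1} · (x - mu)] = (3)·(0.6731) + (1)·(0.2788) + (-1)·(0.0433) = 2.2548.

Step 4 — take square root: d = √(2.2548) ≈ 1.5016.

d(x, mu) = √(2.2548) ≈ 1.5016


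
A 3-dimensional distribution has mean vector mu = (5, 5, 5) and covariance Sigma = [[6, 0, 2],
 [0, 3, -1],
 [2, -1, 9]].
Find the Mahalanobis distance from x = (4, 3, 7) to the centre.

Step 1 — centre the observation: (x - mu) = (-1, -2, 2).

Step 2 — invert Sigma (cofactor / det for 3×3, or solve directly):
  Sigma^{-1} = [[0.1806, -0.0139, -0.0417],
 [-0.0139, 0.3472, 0.0417],
 [-0.0417, 0.0417, 0.125]].

Step 3 — form the quadratic (x - mu)^T · Sigma^{-1} · (x - mu):
  Sigma^{-1} · (x - mu) = (-0.2361, -0.5972, 0.2083).
  (x - mu)^T · [Sigma^{-1} · (x - mu)] = (-1)·(-0.2361) + (-2)·(-0.5972) + (2)·(0.2083) = 1.8472.

Step 4 — take square root: d = √(1.8472) ≈ 1.3591.

d(x, mu) = √(1.8472) ≈ 1.3591


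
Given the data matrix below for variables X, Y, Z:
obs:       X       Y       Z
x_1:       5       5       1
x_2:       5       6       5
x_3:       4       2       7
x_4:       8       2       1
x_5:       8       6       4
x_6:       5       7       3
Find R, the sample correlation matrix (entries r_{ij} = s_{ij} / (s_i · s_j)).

Step 1 — column means:
  mean(X) = (5 + 5 + 4 + 8 + 8 + 5) / 6 = 35/6 = 5.8333
  mean(Y) = (5 + 6 + 2 + 2 + 6 + 7) / 6 = 28/6 = 4.6667
  mean(Z) = (1 + 5 + 7 + 1 + 4 + 3) / 6 = 21/6 = 3.5

Step 2 — sample variances and covariances s[i,j] = (1/(n-1)) · Σ_k (x_{k,i} - mean_i) · (x_{k,j} - mean_j), with n-1 = 5:
  s[X,X] = ((-0.8333)·(-0.8333) + (-0.8333)·(-0.8333) + (-1.8333)·(-1.8333) + (2.1667)·(2.1667) + (2.1667)·(2.1667) + (-0.8333)·(-0.8333)) / 5 = 14.8333/5 = 2.9667
  s[X,Y] = ((-0.8333)·(0.3333) + (-0.8333)·(1.3333) + (-1.8333)·(-2.6667) + (2.1667)·(-2.6667) + (2.1667)·(1.3333) + (-0.8333)·(2.3333)) / 5 = -1.3333/5 = -0.2667
  s[X,Z] = ((-0.8333)·(-2.5) + (-0.8333)·(1.5) + (-1.8333)·(3.5) + (2.1667)·(-2.5) + (2.1667)·(0.5) + (-0.8333)·(-0.5)) / 5 = -9.5/5 = -1.9
  s[Y,Y] = ((0.3333)·(0.3333) + (1.3333)·(1.3333) + (-2.6667)·(-2.6667) + (-2.6667)·(-2.6667) + (1.3333)·(1.3333) + (2.3333)·(2.3333)) / 5 = 23.3333/5 = 4.6667
  s[Y,Z] = ((0.3333)·(-2.5) + (1.3333)·(1.5) + (-2.6667)·(3.5) + (-2.6667)·(-2.5) + (1.3333)·(0.5) + (2.3333)·(-0.5)) / 5 = -2/5 = -0.4
  s[Z,Z] = ((-2.5)·(-2.5) + (1.5)·(1.5) + (3.5)·(3.5) + (-2.5)·(-2.5) + (0.5)·(0.5) + (-0.5)·(-0.5)) / 5 = 27.5/5 = 5.5
  Sample standard deviations s_i = √(s[i,i]):
  s(X) = √(2.9667) = 1.7224
  s(Y) = √(4.6667) = 2.1602
  s(Z) = √(5.5) = 2.3452

Step 3 — r_{ij} = s_{ij} / (s_i · s_j):
  r[X,X] = 1 (diagonal).
  r[X,Y] = -0.2667 / (1.7224 · 2.1602) = -0.2667 / 3.7208 = -0.0717
  r[X,Z] = -1.9 / (1.7224 · 2.3452) = -1.9 / 4.0394 = -0.4704
  r[Y,Y] = 1 (diagonal).
  r[Y,Z] = -0.4 / (2.1602 · 2.3452) = -0.4 / 5.0662 = -0.079
  r[Z,Z] = 1 (diagonal).

R is symmetric with unit diagonal. Assembling:

R = [[1, -0.0717, -0.4704],
 [-0.0717, 1, -0.079],
 [-0.4704, -0.079, 1]]


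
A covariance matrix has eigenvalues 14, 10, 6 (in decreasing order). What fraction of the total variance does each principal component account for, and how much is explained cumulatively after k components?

Step 1 — total variance = trace(Sigma) = Σ λ_i = 14 + 10 + 6 = 30.

Step 2 — fraction explained by component i = λ_i / Σ λ:
  PC1: 14/30 = 0.4667
  PC2: 10/30 = 0.3333
  PC3: 6/30 = 0.2

Step 3 — cumulative fraction after k components = (λ_1 + ... + λ_k) / Σ λ:
  k = 1: 14/30 = 0.4667
  k = 2: (14 + 10)/30 = 24/30 = 0.8
  k = 3: (14 + 10 + 6)/30 = 30/30 = 1

Summary (fraction, with percent):

explained: PC1 0.4667 (46.67%), PC2 0.3333 (33.33%), PC3 0.2 (20%);  cumulative: 0.4667, 0.8, 1


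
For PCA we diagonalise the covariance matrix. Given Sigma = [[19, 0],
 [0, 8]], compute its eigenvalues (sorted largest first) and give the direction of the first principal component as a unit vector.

Step 1 — characteristic polynomial of 2×2 Sigma:
  det(Sigma - λI) = λ² - trace · λ + det = 0.
  trace = 19 + 8 = 27, det = 19·8 - (0)² = 152.
Step 2 — discriminant:
  Δ = trace² - 4·det = 729 - 608 = 121.
Step 3 — eigenvalues:
  λ = (trace ± √Δ)/2 = (27 ± 11)/2,
  λ_1 = 19,  λ_2 = 8.

Step 4 — unit eigenvector for λ_1: Sigma is diagonal, so its eigenvectors are the coordinate axes. λ_1 = 19 is the diagonal entry on the first coordinate axis, hence
  v_1 = (1, 0) (||v_1|| = 1).

λ_1 = 19,  λ_2 = 8;  v_1 ≈ (1, 0)


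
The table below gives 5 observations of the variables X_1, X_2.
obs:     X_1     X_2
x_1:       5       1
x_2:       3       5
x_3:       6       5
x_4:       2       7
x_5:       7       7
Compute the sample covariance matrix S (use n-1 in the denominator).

Step 1 — column means:
  mean(X_1) = (5 + 3 + 6 + 2 + 7) / 5 = 23/5 = 4.6
  mean(X_2) = (1 + 5 + 5 + 7 + 7) / 5 = 25/5 = 5

Step 2 — sample covariance S[i,j] = (1/(n-1)) · Σ_k (x_{k,i} - mean_i) · (x_{k,j} - mean_j), with n-1 = 4.
  S[X_1,X_1] = ((0.4)·(0.4) + (-1.6)·(-1.6) + (1.4)·(1.4) + (-2.6)·(-2.6) + (2.4)·(2.4)) / 4 = 17.2/4 = 4.3
  S[X_1,X_2] = ((0.4)·(-4) + (-1.6)·(0) + (1.4)·(0) + (-2.6)·(2) + (2.4)·(2)) / 4 = -2/4 = -0.5
  S[X_2,X_2] = ((-4)·(-4) + (0)·(0) + (0)·(0) + (2)·(2) + (2)·(2)) / 4 = 24/4 = 6

S is symmetric (S[j,i] = S[i,j]). Assembling:

S = [[4.3, -0.5],
 [-0.5, 6]]


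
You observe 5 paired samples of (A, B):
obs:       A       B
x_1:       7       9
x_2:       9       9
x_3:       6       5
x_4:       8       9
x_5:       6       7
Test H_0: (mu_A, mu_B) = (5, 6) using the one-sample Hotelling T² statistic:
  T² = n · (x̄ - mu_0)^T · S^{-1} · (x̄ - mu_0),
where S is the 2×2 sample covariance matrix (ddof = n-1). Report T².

Step 1 — sample mean vector:
  mean(A) = (7 + 9 + 6 + 8 + 6) / 5 = 36/5 = 7.2
  mean(B) = (9 + 9 + 5 + 9 + 7) / 5 = 39/5 = 7.8
  x̄ = (7.2, 7.8),  deviation x̄ - mu_0 = (7.2, 7.8) - (5, 6) = (2.2, 1.8).

Step 2 — sample covariance matrix, S[i,j] = (1/(n-1)) · Σ_k (x_{k,i} - mean_i) · (x_{k,j} - mean_j), divisor n-1 = 4:
  S[A,A] = ((-0.2)·(-0.2) + (1.8)·(1.8) + (-1.2)·(-1.2) + (0.8)·(0.8) + (-1.2)·(-1.2)) / 4 = 6.8/4 = 1.7
  S[A,B] = ((-0.2)·(1.2) + (1.8)·(1.2) + (-1.2)·(-2.8) + (0.8)·(1.2) + (-1.2)·(-0.8)) / 4 = 7.2/4 = 1.8
  S[B,B] = ((1.2)·(1.2) + (1.2)·(1.2) + (-2.8)·(-2.8) + (1.2)·(1.2) + (-0.8)·(-0.8)) / 4 = 12.8/4 = 3.2
  S = [[1.7, 1.8],
 [1.8, 3.2]].

Step 3 — invert S. det(S) = 1.7·3.2 - (1.8)² = 2.2.
  S^{-1} = (1/det) · [[d, -b], [-b, a]] = [[1.4545, -0.8182],
 [-0.8182, 0.7727]].

Step 4 — quadratic form (x̄ - mu_0)^T · S^{-1} · (x̄ - mu_0):
  S^{-1} · (x̄ - mu_0) = (1.7273, -0.4091),
  (x̄ - mu_0)^T · [...] = (2.2)·(1.7273) + (1.8)·(-0.4091) = 3.0636.

Step 5 — scale by n: T² = 5 · 3.0636 = 15.3182.

T² ≈ 15.3182


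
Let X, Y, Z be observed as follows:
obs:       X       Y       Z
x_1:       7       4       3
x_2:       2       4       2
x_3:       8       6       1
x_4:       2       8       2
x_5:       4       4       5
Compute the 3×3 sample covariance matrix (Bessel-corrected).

Step 1 — column means:
  mean(X) = (7 + 2 + 8 + 2 + 4) / 5 = 23/5 = 4.6
  mean(Y) = (4 + 4 + 6 + 8 + 4) / 5 = 26/5 = 5.2
  mean(Z) = (3 + 2 + 1 + 2 + 5) / 5 = 13/5 = 2.6

Step 2 — sample covariance S[i,j] = (1/(n-1)) · Σ_k (x_{k,i} - mean_i) · (x_{k,j} - mean_j), with n-1 = 4.
  S[X,X] = ((2.4)·(2.4) + (-2.6)·(-2.6) + (3.4)·(3.4) + (-2.6)·(-2.6) + (-0.6)·(-0.6)) / 4 = 31.2/4 = 7.8
  S[X,Y] = ((2.4)·(-1.2) + (-2.6)·(-1.2) + (3.4)·(0.8) + (-2.6)·(2.8) + (-0.6)·(-1.2)) / 4 = -3.6/4 = -0.9
  S[X,Z] = ((2.4)·(0.4) + (-2.6)·(-0.6) + (3.4)·(-1.6) + (-2.6)·(-0.6) + (-0.6)·(2.4)) / 4 = -2.8/4 = -0.7
  S[Y,Y] = ((-1.2)·(-1.2) + (-1.2)·(-1.2) + (0.8)·(0.8) + (2.8)·(2.8) + (-1.2)·(-1.2)) / 4 = 12.8/4 = 3.2
  S[Y,Z] = ((-1.2)·(0.4) + (-1.2)·(-0.6) + (0.8)·(-1.6) + (2.8)·(-0.6) + (-1.2)·(2.4)) / 4 = -5.6/4 = -1.4
  S[Z,Z] = ((0.4)·(0.4) + (-0.6)·(-0.6) + (-1.6)·(-1.6) + (-0.6)·(-0.6) + (2.4)·(2.4)) / 4 = 9.2/4 = 2.3

S is symmetric (S[j,i] = S[i,j]). Assembling:

S = [[7.8, -0.9, -0.7],
 [-0.9, 3.2, -1.4],
 [-0.7, -1.4, 2.3]]


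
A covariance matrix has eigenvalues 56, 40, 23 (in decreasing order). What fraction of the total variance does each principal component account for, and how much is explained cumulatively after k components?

Step 1 — total variance = trace(Sigma) = Σ λ_i = 56 + 40 + 23 = 119.

Step 2 — fraction explained by component i = λ_i / Σ λ:
  PC1: 56/119 = 0.4706
  PC2: 40/119 = 0.3361
  PC3: 23/119 = 0.1933

Step 3 — cumulative fraction after k components = (λ_1 + ... + λ_k) / Σ λ:
  k = 1: 56/119 = 0.4706
  k = 2: (56 + 40)/119 = 96/119 = 0.8067
  k = 3: (56 + 40 + 23)/119 = 119/119 = 1

Summary (fraction, with percent):

explained: PC1 0.4706 (47.06%), PC2 0.3361 (33.61%), PC3 0.1933 (19.33%);  cumulative: 0.4706, 0.8067, 1


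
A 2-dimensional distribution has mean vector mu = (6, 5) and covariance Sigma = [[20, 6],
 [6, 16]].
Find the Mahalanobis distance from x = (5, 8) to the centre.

Step 1 — centre the observation: (x - mu) = (-1, 3).

Step 2 — invert Sigma. det(Sigma) = 20·16 - (6)² = 284.
  Sigma^{-1} = (1/det) · [[d, -b], [-b, a]] = [[0.0563, -0.0211],
 [-0.0211, 0.0704]].

Step 3 — form the quadratic (x - mu)^T · Sigma^{-1} · (x - mu):
  Sigma^{-1} · (x - mu) = (-0.1197, 0.2324).
  (x - mu)^T · [Sigma^{-1} · (x - mu)] = (-1)·(-0.1197) + (3)·(0.2324) = 0.8169.

Step 4 — take square root: d = √(0.8169) ≈ 0.9038.

d(x, mu) = √(0.8169) ≈ 0.9038


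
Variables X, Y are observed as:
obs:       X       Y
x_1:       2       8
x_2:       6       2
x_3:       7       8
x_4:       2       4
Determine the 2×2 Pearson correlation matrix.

Step 1 — column means:
  mean(X) = (2 + 6 + 7 + 2) / 4 = 17/4 = 4.25
  mean(Y) = (8 + 2 + 8 + 4) / 4 = 22/4 = 5.5

Step 2 — sample variances and covariances s[i,j] = (1/(n-1)) · Σ_k (x_{k,i} - mean_i) · (x_{k,j} - mean_j), with n-1 = 3:
  s[X,X] = ((-2.25)·(-2.25) + (1.75)·(1.75) + (2.75)·(2.75) + (-2.25)·(-2.25)) / 3 = 20.75/3 = 6.9167
  s[X,Y] = ((-2.25)·(2.5) + (1.75)·(-3.5) + (2.75)·(2.5) + (-2.25)·(-1.5)) / 3 = -1.5/3 = -0.5
  s[Y,Y] = ((2.5)·(2.5) + (-3.5)·(-3.5) + (2.5)·(2.5) + (-1.5)·(-1.5)) / 3 = 27/3 = 9
  Sample standard deviations s_i = √(s[i,i]):
  s(X) = √(6.9167) = 2.63
  s(Y) = √(9) = 3

Step 3 — r_{ij} = s_{ij} / (s_i · s_j):
  r[X,X] = 1 (diagonal).
  r[X,Y] = -0.5 / (2.63 · 3) = -0.5 / 7.8899 = -0.0634
  r[Y,Y] = 1 (diagonal).

R is symmetric with unit diagonal. Assembling:

R = [[1, -0.0634],
 [-0.0634, 1]]


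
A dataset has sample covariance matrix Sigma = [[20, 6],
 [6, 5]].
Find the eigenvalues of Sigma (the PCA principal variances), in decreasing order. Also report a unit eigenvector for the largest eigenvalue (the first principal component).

Step 1 — characteristic polynomial of 2×2 Sigma:
  det(Sigma - λI) = λ² - trace · λ + det = 0.
  trace = 20 + 5 = 25, det = 20·5 - (6)² = 64.
Step 2 — discriminant:
  Δ = trace² - 4·det = 625 - 256 = 369.
Step 3 — eigenvalues:
  λ = (trace ± √Δ)/2 = (25 ± 19.2094)/2,
  λ_1 = 22.1047,  λ_2 = 2.8953.

Step 4 — unit eigenvector for λ_1: solve (Sigma - λ_1 I)v = 0. First row:
  (20 - 22.1047)·v_x + (6)·v_y = 0, i.e. (-2.1047)·v_x + (6)·v_y = 0,
  so v ∝ (b, λ_1 - a) = (6, 2.1047) = u.
  ||u|| = √((6)² + (2.1047)²) = √(40.4297) ≈ 6.3584,
  v_1 = u/||u|| ≈ (0.9436, 0.331) (||v_1|| = 1).

λ_1 = 22.1047,  λ_2 = 2.8953;  v_1 ≈ (0.9436, 0.331)


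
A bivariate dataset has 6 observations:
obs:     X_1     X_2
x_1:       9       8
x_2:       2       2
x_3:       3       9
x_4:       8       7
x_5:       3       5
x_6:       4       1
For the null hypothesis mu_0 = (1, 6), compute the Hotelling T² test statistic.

Step 1 — sample mean vector:
  mean(X_1) = (9 + 2 + 3 + 8 + 3 + 4) / 6 = 29/6 = 4.8333
  mean(X_2) = (8 + 2 + 9 + 7 + 5 + 1) / 6 = 32/6 = 5.3333
  x̄ = (4.8333, 5.3333),  deviation x̄ - mu_0 = (4.8333, 5.3333) - (1, 6) = (3.8333, -0.6667).

Step 2 — sample covariance matrix, S[i,j] = (1/(n-1)) · Σ_k (x_{k,i} - mean_i) · (x_{k,j} - mean_j), divisor n-1 = 5:
  S[X_1,X_1] = ((4.1667)·(4.1667) + (-2.8333)·(-2.8333) + (-1.8333)·(-1.8333) + (3.1667)·(3.1667) + (-1.8333)·(-1.8333) + (-0.8333)·(-0.8333)) / 5 = 42.8333/5 = 8.5667
  S[X_1,X_2] = ((4.1667)·(2.6667) + (-2.8333)·(-3.3333) + (-1.8333)·(3.6667) + (3.1667)·(1.6667) + (-1.8333)·(-0.3333) + (-0.8333)·(-4.3333)) / 5 = 23.3333/5 = 4.6667
  S[X_2,X_2] = ((2.6667)·(2.6667) + (-3.3333)·(-3.3333) + (3.6667)·(3.6667) + (1.6667)·(1.6667) + (-0.3333)·(-0.3333) + (-4.3333)·(-4.3333)) / 5 = 53.3333/5 = 10.6667
  S = [[8.5667, 4.6667],
 [4.6667, 10.6667]].

Step 3 — invert S. det(S) = 8.5667·10.6667 - (4.6667)² = 69.6.
  S^{-1} = (1/det) · [[d, -b], [-b, a]] = [[0.1533, -0.067],
 [-0.067, 0.1231]].

Step 4 — quadratic form (x̄ - mu_0)^T · S^{-1} · (x̄ - mu_0):
  S^{-1} · (x̄ - mu_0) = (0.6322, -0.3391),
  (x̄ - mu_0)^T · [...] = (3.8333)·(0.6322) + (-0.6667)·(-0.3391) = 2.6494.

Step 5 — scale by n: T² = 6 · 2.6494 = 15.8966.

T² ≈ 15.8966


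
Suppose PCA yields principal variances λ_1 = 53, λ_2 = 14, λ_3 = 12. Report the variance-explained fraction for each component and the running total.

Step 1 — total variance = trace(Sigma) = Σ λ_i = 53 + 14 + 12 = 79.

Step 2 — fraction explained by component i = λ_i / Σ λ:
  PC1: 53/79 = 0.6709
  PC2: 14/79 = 0.1772
  PC3: 12/79 = 0.1519

Step 3 — cumulative fraction after k components = (λ_1 + ... + λ_k) / Σ λ:
  k = 1: 53/79 = 0.6709
  k = 2: (53 + 14)/79 = 67/79 = 0.8481
  k = 3: (53 + 14 + 12)/79 = 79/79 = 1

Summary (fraction, with percent):

explained: PC1 0.6709 (67.09%), PC2 0.1772 (17.72%), PC3 0.1519 (15.19%);  cumulative: 0.6709, 0.8481, 1


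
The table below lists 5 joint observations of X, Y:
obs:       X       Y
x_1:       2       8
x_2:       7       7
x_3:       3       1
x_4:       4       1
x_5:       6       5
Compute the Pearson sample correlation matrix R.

Step 1 — column means:
  mean(X) = (2 + 7 + 3 + 4 + 6) / 5 = 22/5 = 4.4
  mean(Y) = (8 + 7 + 1 + 1 + 5) / 5 = 22/5 = 4.4

Step 2 — sample variances and covariances s[i,j] = (1/(n-1)) · Σ_k (x_{k,i} - mean_i) · (x_{k,j} - mean_j), with n-1 = 4:
  s[X,X] = ((-2.4)·(-2.4) + (2.6)·(2.6) + (-1.4)·(-1.4) + (-0.4)·(-0.4) + (1.6)·(1.6)) / 4 = 17.2/4 = 4.3
  s[X,Y] = ((-2.4)·(3.6) + (2.6)·(2.6) + (-1.4)·(-3.4) + (-0.4)·(-3.4) + (1.6)·(0.6)) / 4 = 5.2/4 = 1.3
  s[Y,Y] = ((3.6)·(3.6) + (2.6)·(2.6) + (-3.4)·(-3.4) + (-3.4)·(-3.4) + (0.6)·(0.6)) / 4 = 43.2/4 = 10.8
  Sample standard deviations s_i = √(s[i,i]):
  s(X) = √(4.3) = 2.0736
  s(Y) = √(10.8) = 3.2863

Step 3 — r_{ij} = s_{ij} / (s_i · s_j):
  r[X,X] = 1 (diagonal).
  r[X,Y] = 1.3 / (2.0736 · 3.2863) = 1.3 / 6.8147 = 0.1908
  r[Y,Y] = 1 (diagonal).

R is symmetric with unit diagonal. Assembling:

R = [[1, 0.1908],
 [0.1908, 1]]


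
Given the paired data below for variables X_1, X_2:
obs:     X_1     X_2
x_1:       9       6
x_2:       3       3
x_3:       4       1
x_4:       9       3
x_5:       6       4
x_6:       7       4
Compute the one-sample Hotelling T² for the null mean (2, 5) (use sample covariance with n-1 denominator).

Step 1 — sample mean vector:
  mean(X_1) = (9 + 3 + 4 + 9 + 6 + 7) / 6 = 38/6 = 6.3333
  mean(X_2) = (6 + 3 + 1 + 3 + 4 + 4) / 6 = 21/6 = 3.5
  x̄ = (6.3333, 3.5),  deviation x̄ - mu_0 = (6.3333, 3.5) - (2, 5) = (4.3333, -1.5).

Step 2 — sample covariance matrix, S[i,j] = (1/(n-1)) · Σ_k (x_{k,i} - mean_i) · (x_{k,j} - mean_j), divisor n-1 = 5:
  S[X_1,X_1] = ((2.6667)·(2.6667) + (-3.3333)·(-3.3333) + (-2.3333)·(-2.3333) + (2.6667)·(2.6667) + (-0.3333)·(-0.3333) + (0.6667)·(0.6667)) / 5 = 31.3333/5 = 6.2667
  S[X_1,X_2] = ((2.6667)·(2.5) + (-3.3333)·(-0.5) + (-2.3333)·(-2.5) + (2.6667)·(-0.5) + (-0.3333)·(0.5) + (0.6667)·(0.5)) / 5 = 13/5 = 2.6
  S[X_2,X_2] = ((2.5)·(2.5) + (-0.5)·(-0.5) + (-2.5)·(-2.5) + (-0.5)·(-0.5) + (0.5)·(0.5) + (0.5)·(0.5)) / 5 = 13.5/5 = 2.7
  S = [[6.2667, 2.6],
 [2.6, 2.7]].

Step 3 — invert S. det(S) = 6.2667·2.7 - (2.6)² = 10.16.
  S^{-1} = (1/det) · [[d, -b], [-b, a]] = [[0.2657, -0.2559],
 [-0.2559, 0.6168]].

Step 4 — quadratic form (x̄ - mu_0)^T · S^{-1} · (x̄ - mu_0):
  S^{-1} · (x̄ - mu_0) = (1.5354, -2.0341),
  (x̄ - mu_0)^T · [...] = (4.3333)·(1.5354) + (-1.5)·(-2.0341) = 9.7047.

Step 5 — scale by n: T² = 6 · 9.7047 = 58.2283.

T² ≈ 58.2283


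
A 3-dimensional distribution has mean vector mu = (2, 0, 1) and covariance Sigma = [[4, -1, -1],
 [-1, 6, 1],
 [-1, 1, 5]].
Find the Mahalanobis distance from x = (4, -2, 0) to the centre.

Step 1 — centre the observation: (x - mu) = (2, -2, -1).

Step 2 — invert Sigma (cofactor / det for 3×3, or solve directly):
  Sigma^{-1} = [[0.271, 0.0374, 0.0467],
 [0.0374, 0.1776, -0.028],
 [0.0467, -0.028, 0.215]].

Step 3 — form the quadratic (x - mu)^T · Sigma^{-1} · (x - mu):
  Sigma^{-1} · (x - mu) = (0.4206, -0.2523, -0.0654).
  (x - mu)^T · [Sigma^{-1} · (x - mu)] = (2)·(0.4206) + (-2)·(-0.2523) + (-1)·(-0.0654) = 1.4112.

Step 4 — take square root: d = √(1.4112) ≈ 1.1879.

d(x, mu) = √(1.4112) ≈ 1.1879


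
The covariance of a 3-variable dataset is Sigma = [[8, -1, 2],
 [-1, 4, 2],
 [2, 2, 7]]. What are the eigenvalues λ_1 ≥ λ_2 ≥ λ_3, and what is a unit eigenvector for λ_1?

Step 1 — characteristic polynomial p(λ) = det(λI - Sigma) = λ³ - tr·λ² + c_1·λ - det, where tr = trace, c_1 = sum of the principal 2×2 minors, det = det(Sigma):
  tr = 8 + 4 + 7 = 19,
  c_1 = (8·4 - (-1)²) + (8·7 - (2)²) + (4·7 - (2)²) = 31 + 52 + 24 = 107,
  det = 8·(4·7 - (2)²) - (-1)·((-1)·7 - (2)·(2)) + (2)·((-1)·(2) - 4·(2)) = 8·(24) - (-1)·(-11) + (2)·(-10) = 161.
  So p(λ) = λ³ - 19λ² + 107λ - 161.
Step 2 — look for an integer root (rational root theorem: any rational root is an integer divisor of 161). Testing λ = 7:
  p(7) = 343 - 931 + 749 - 161 = 0  ✓
  Dividing out (λ - 7): p(λ) = (λ - 7)(λ² - 12λ + 23).
Step 3 — remaining eigenvalues from the quadratic λ² - 12λ + 23 = 0:
  Δ = 12² - 4·23 = 144 - 92 = 52,  λ = (12 ± √52)/2 = (12 ± 7.2111)/2 ≈ 9.6056 or 2.3944.
  Sorted: λ_1 = 9.6056,  λ_2 = 7,  λ_3 = 2.3944  (check: sum = 19 = tr ✓).

Step 4 — unit eigenvector for λ_1 ≈ 9.6056: v spans the null space of (Sigma - λ_1 I), whose rows are
  r_1 = (-1.6056, -1, 2),  r_2 = (-1, -5.6056, 2),  r_3 = (2, 2, -2.6056).
  v is orthogonal to every row, so take v ∝ r_1 × r_2 = ((-1)·(2) - (2)·(-5.6056), (2)·(-1) - (-1.6056)·(2), (-1.6056)·(-5.6056) - (-1)·(-1)) ≈ (9.2111, 1.2111, 8).
  Let u = (9.2111, 1.2111, 8).
  ||u|| = √((9.2111)² + (1.2111)² + (8)²) = √(150.3112) ≈ 12.2601,  v_1 = u/||u|| ≈ (0.7513, 0.0988, 0.6525) (||v_1|| = 1).

λ_1 = 9.6056,  λ_2 = 7,  λ_3 = 2.3944;  v_1 ≈ (0.7513, 0.0988, 0.6525)
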